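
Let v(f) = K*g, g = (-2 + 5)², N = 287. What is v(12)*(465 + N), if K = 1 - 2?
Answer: -6768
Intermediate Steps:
K = -1
g = 9 (g = 3² = 9)
v(f) = -9 (v(f) = -1*9 = -9)
v(12)*(465 + N) = -9*(465 + 287) = -9*752 = -6768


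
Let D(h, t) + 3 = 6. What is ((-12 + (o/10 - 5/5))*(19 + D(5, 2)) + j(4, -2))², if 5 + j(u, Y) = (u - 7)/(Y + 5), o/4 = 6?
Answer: 1430416/25 ≈ 57217.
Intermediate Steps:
o = 24 (o = 4*6 = 24)
D(h, t) = 3 (D(h, t) = -3 + 6 = 3)
j(u, Y) = -5 + (-7 + u)/(5 + Y) (j(u, Y) = -5 + (u - 7)/(Y + 5) = -5 + (-7 + u)/(5 + Y))
((-12 + (o/10 - 5/5))*(19 + D(5, 2)) + j(4, -2))² = ((-12 + (24/10 - 5/5))*(19 + 3) + (-32 + 4 - 5*(-2))/(5 - 2))² = ((-12 + (24*(⅒) - 5*⅕))*22 + (-32 + 4 + 10)/3)² = ((-12 + (12/5 - 1))*22 + (⅓)*(-18))² = ((-12 + 7/5)*22 - 6)² = (-53/5*22 - 6)² = (-1166/5 - 6)² = (-1196/5)² = 1430416/25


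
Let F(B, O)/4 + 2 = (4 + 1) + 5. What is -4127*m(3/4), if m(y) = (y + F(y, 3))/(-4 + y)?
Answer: 540637/13 ≈ 41587.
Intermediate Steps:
F(B, O) = 32 (F(B, O) = -8 + 4*((4 + 1) + 5) = -8 + 4*(5 + 5) = -8 + 4*10 = -8 + 40 = 32)
m(y) = (32 + y)/(-4 + y) (m(y) = (y + 32)/(-4 + y) = (32 + y)/(-4 + y))
-4127*m(3/4) = -4127*(32 + 3/4)/(-4 + 3/4) = -4127*(32 + 3*(¼))/(-4 + 3*(¼)) = -4127*(32 + ¾)/(-4 + ¾) = -4127*131/((-13/4)*4) = -(-16508)*131/(13*4) = -4127*(-131/13) = 540637/13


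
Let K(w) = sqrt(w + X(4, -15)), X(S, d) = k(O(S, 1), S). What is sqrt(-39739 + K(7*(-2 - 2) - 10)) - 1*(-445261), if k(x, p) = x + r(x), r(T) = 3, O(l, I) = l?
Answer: 445261 + sqrt(-39739 + I*sqrt(31)) ≈ 4.4526e+5 + 199.35*I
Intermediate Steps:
k(x, p) = 3 + x (k(x, p) = x + 3 = 3 + x)
X(S, d) = 3 + S
K(w) = sqrt(7 + w) (K(w) = sqrt(w + (3 + 4)) = sqrt(w + 7) = sqrt(7 + w))
sqrt(-39739 + K(7*(-2 - 2) - 10)) - 1*(-445261) = sqrt(-39739 + sqrt(7 + (7*(-2 - 2) - 10))) - 1*(-445261) = sqrt(-39739 + sqrt(7 + (7*(-4) - 10))) + 445261 = sqrt(-39739 + sqrt(7 + (-28 - 10))) + 445261 = sqrt(-39739 + sqrt(7 - 38)) + 445261 = sqrt(-39739 + sqrt(-31)) + 445261 = sqrt(-39739 + I*sqrt(31)) + 445261 = 445261 + sqrt(-39739 + I*sqrt(31))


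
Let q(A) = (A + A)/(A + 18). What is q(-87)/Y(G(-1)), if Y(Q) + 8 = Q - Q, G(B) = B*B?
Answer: -29/92 ≈ -0.31522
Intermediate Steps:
G(B) = B²
Y(Q) = -8 (Y(Q) = -8 + (Q - Q) = -8 + 0 = -8)
q(A) = 2*A/(18 + A) (q(A) = (2*A)/(18 + A) = 2*A/(18 + A))
q(-87)/Y(G(-1)) = (2*(-87)/(18 - 87))/(-8) = (2*(-87)/(-69))*(-⅛) = (2*(-87)*(-1/69))*(-⅛) = (58/23)*(-⅛) = -29/92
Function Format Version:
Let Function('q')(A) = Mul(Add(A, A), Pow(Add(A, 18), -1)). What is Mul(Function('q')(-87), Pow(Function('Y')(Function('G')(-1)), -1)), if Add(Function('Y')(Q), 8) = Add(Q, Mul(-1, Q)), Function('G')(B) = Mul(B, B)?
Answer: Rational(-29, 92) ≈ -0.31522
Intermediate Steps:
Function('G')(B) = Pow(B, 2)
Function('Y')(Q) = -8 (Function('Y')(Q) = Add(-8, Add(Q, Mul(-1, Q))) = Add(-8, 0) = -8)
Function('q')(A) = Mul(2, A, Pow(Add(18, A), -1)) (Function('q')(A) = Mul(Mul(2, A), Pow(Add(18, A), -1)) = Mul(2, A, Pow(Add(18, A), -1)))
Mul(Function('q')(-87), Pow(Function('Y')(Function('G')(-1)), -1)) = Mul(Mul(2, -87, Pow(Add(18, -87), -1)), Pow(-8, -1)) = Mul(Mul(2, -87, Pow(-69, -1)), Rational(-1, 8)) = Mul(Mul(2, -87, Rational(-1, 69)), Rational(-1, 8)) = Mul(Rational(58, 23), Rational(-1, 8)) = Rational(-29, 92)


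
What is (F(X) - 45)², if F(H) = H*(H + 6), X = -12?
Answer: 729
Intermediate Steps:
F(H) = H*(6 + H)
(F(X) - 45)² = (-12*(6 - 12) - 45)² = (-12*(-6) - 45)² = (72 - 45)² = 27² = 729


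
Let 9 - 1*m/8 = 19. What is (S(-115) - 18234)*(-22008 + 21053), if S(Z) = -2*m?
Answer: 17260670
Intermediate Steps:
m = -80 (m = 72 - 8*19 = 72 - 152 = -80)
S(Z) = 160 (S(Z) = -2*(-80) = 160)
(S(-115) - 18234)*(-22008 + 21053) = (160 - 18234)*(-22008 + 21053) = -18074*(-955) = 17260670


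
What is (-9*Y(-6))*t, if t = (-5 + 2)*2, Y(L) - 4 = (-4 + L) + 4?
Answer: -108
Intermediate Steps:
Y(L) = 4 + L (Y(L) = 4 + ((-4 + L) + 4) = 4 + L)
t = -6 (t = -3*2 = -6)
(-9*Y(-6))*t = -9*(4 - 6)*(-6) = -9*(-2)*(-6) = 18*(-6) = -108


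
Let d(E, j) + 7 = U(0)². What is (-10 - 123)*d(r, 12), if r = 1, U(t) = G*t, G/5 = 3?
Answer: 931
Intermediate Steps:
G = 15 (G = 5*3 = 15)
U(t) = 15*t
d(E, j) = -7 (d(E, j) = -7 + (15*0)² = -7 + 0² = -7 + 0 = -7)
(-10 - 123)*d(r, 12) = (-10 - 123)*(-7) = -133*(-7) = 931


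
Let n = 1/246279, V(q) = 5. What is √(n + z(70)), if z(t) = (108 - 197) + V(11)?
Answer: I*√5094880804365/246279 ≈ 9.1651*I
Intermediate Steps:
n = 1/246279 ≈ 4.0604e-6
z(t) = -84 (z(t) = (108 - 197) + 5 = -89 + 5 = -84)
√(n + z(70)) = √(1/246279 - 84) = √(-20687435/246279) = I*√5094880804365/246279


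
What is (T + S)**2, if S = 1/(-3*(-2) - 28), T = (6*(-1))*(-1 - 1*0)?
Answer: 17161/484 ≈ 35.457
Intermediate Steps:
T = 6 (T = -6*(-1 + 0) = -6*(-1) = 6)
S = -1/22 (S = 1/(6 - 28) = 1/(-22) = -1/22 ≈ -0.045455)
(T + S)**2 = (6 - 1/22)**2 = (131/22)**2 = 17161/484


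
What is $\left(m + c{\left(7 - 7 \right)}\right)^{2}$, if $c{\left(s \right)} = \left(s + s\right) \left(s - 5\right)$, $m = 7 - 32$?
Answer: $625$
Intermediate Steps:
$m = -25$
$c{\left(s \right)} = 2 s \left(-5 + s\right)$
$\left(m + c{\left(7 - 7 \right)}\right)^{2} = \left(-25 + 2 \left(7 - 7\right) \left(-5 + \left(7 - 7\right)\right)\right)^{2} = \left(-25 + 2 \cdot 0 \left(-5 + 0\right)\right)^{2} = \left(-25 + 2 \cdot 0 \left(-5\right)\right)^{2} = \left(-25 + 0\right)^{2} = \left(-25\right)^{2} = 625$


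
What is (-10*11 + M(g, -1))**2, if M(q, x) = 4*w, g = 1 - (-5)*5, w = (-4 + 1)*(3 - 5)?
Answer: 7396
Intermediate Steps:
w = 6 (w = -3*(-2) = 6)
g = 26 (g = 1 - 1*(-25) = 1 + 25 = 26)
M(q, x) = 24 (M(q, x) = 4*6 = 24)
(-10*11 + M(g, -1))**2 = (-10*11 + 24)**2 = (-110 + 24)**2 = (-86)**2 = 7396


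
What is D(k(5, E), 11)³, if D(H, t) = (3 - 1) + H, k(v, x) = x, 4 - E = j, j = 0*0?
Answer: 216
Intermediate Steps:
j = 0
E = 4 (E = 4 - 1*0 = 4 + 0 = 4)
D(H, t) = 2 + H
D(k(5, E), 11)³ = (2 + 4)³ = 6³ = 216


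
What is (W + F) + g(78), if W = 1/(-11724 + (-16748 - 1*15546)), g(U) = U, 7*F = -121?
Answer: 18707643/308126 ≈ 60.714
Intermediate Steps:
F = -121/7 (F = (1/7)*(-121) = -121/7 ≈ -17.286)
W = -1/44018 (W = 1/(-11724 + (-16748 - 15546)) = 1/(-11724 - 32294) = 1/(-44018) = -1/44018 ≈ -2.2718e-5)
(W + F) + g(78) = (-1/44018 - 121/7) + 78 = -5326185/308126 + 78 = 18707643/308126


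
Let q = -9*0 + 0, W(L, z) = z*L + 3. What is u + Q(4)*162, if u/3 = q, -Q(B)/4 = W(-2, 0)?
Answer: -1944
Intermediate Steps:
W(L, z) = 3 + L*z (W(L, z) = L*z + 3 = 3 + L*z)
Q(B) = -12 (Q(B) = -4*(3 - 2*0) = -4*(3 + 0) = -4*3 = -12)
q = 0 (q = 0 + 0 = 0)
u = 0 (u = 3*0 = 0)
u + Q(4)*162 = 0 - 12*162 = 0 - 1944 = -1944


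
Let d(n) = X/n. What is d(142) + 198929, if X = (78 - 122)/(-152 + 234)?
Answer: 579082308/2911 ≈ 1.9893e+5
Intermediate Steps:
X = -22/41 (X = -44/82 = -44*1/82 = -22/41 ≈ -0.53658)
d(n) = -22/(41*n)
d(142) + 198929 = -22/41/142 + 198929 = -22/41*1/142 + 198929 = -11/2911 + 198929 = 579082308/2911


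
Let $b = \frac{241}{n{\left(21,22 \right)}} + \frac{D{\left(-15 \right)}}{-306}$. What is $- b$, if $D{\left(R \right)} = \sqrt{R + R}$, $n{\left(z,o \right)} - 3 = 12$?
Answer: $- \frac{241}{15} + \frac{i \sqrt{30}}{306} \approx -16.067 + 0.017899 i$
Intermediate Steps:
$n{\left(z,o \right)} = 15$ ($n{\left(z,o \right)} = 3 + 12 = 15$)
$D{\left(R \right)} = \sqrt{2} \sqrt{R}$ ($D{\left(R \right)} = \sqrt{2 R} = \sqrt{2} \sqrt{R}$)
$b = \frac{241}{15} - \frac{i \sqrt{30}}{306}$ ($b = \frac{241}{15} + \frac{\sqrt{2} \sqrt{-15}}{-306} = 241 \cdot \frac{1}{15} + \sqrt{2} i \sqrt{15} \left(- \frac{1}{306}\right) = \frac{241}{15} + i \sqrt{30} \left(- \frac{1}{306}\right) = \frac{241}{15} - \frac{i \sqrt{30}}{306} \approx 16.067 - 0.017899 i$)
$- b = - (\frac{241}{15} - \frac{i \sqrt{30}}{306}) = - \frac{241}{15} + \frac{i \sqrt{30}}{306}$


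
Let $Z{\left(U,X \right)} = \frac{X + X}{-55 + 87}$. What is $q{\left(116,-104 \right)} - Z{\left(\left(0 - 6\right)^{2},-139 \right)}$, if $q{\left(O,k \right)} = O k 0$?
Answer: $\frac{139}{16} \approx 8.6875$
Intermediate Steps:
$q{\left(O,k \right)} = 0$
$Z{\left(U,X \right)} = \frac{X}{16}$ ($Z{\left(U,X \right)} = \frac{2 X}{32} = 2 X \frac{1}{32} = \frac{X}{16}$)
$q{\left(116,-104 \right)} - Z{\left(\left(0 - 6\right)^{2},-139 \right)} = 0 - \frac{1}{16} \left(-139\right) = 0 - - \frac{139}{16} = 0 + \frac{139}{16} = \frac{139}{16}$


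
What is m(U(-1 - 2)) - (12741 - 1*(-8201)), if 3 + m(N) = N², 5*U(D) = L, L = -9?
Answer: -523544/25 ≈ -20942.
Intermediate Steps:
U(D) = -9/5 (U(D) = (⅕)*(-9) = -9/5)
m(N) = -3 + N²
m(U(-1 - 2)) - (12741 - 1*(-8201)) = (-3 + (-9/5)²) - (12741 - 1*(-8201)) = (-3 + 81/25) - (12741 + 8201) = 6/25 - 1*20942 = 6/25 - 20942 = -523544/25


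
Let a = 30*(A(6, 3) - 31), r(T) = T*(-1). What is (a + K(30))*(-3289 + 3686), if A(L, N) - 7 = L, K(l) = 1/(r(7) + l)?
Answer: -4930343/23 ≈ -2.1436e+5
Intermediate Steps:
r(T) = -T
K(l) = 1/(-7 + l) (K(l) = 1/(-1*7 + l) = 1/(-7 + l))
A(L, N) = 7 + L
a = -540 (a = 30*((7 + 6) - 31) = 30*(13 - 31) = 30*(-18) = -540)
(a + K(30))*(-3289 + 3686) = (-540 + 1/(-7 + 30))*(-3289 + 3686) = (-540 + 1/23)*397 = -12419/23*397 = -4930343/23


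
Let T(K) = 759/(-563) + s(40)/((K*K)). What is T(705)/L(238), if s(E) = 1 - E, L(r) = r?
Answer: -3698666/652925175 ≈ -0.0056648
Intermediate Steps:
T(K) = -759/563 - 39/K² (T(K) = 759/(-563) + (1 - 1*40)/((K*K)) = 759*(-1/563) + (1 - 40)/(K²) = -759/563 - 39/K²)
T(705)/L(238) = (-759/563 - 39/705²)/238 = (-759/563 - 39*1/497025)*(1/238) = (-759/563 - 13/165675)*(1/238) = -125754644/93275025*1/238 = -3698666/652925175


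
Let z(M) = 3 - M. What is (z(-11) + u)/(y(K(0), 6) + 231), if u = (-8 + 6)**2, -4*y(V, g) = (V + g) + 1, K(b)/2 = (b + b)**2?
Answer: 72/917 ≈ 0.078517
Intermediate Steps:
K(b) = 8*b**2 (K(b) = 2*(b + b)**2 = 2*(2*b)**2 = 2*(4*b**2) = 8*b**2)
y(V, g) = -1/4 - V/4 - g/4 (y(V, g) = -((V + g) + 1)/4 = -(1 + V + g)/4 = -1/4 - V/4 - g/4)
u = 4 (u = (-2)**2 = 4)
(z(-11) + u)/(y(K(0), 6) + 231) = ((3 - 1*(-11)) + 4)/((-1/4 - 2*0**2 - 1/4*6) + 231) = ((3 + 11) + 4)/((-1/4 - 2*0 - 3/2) + 231) = (14 + 4)/((-1/4 - 1/4*0 - 3/2) + 231) = 18/((-1/4 + 0 - 3/2) + 231) = 18/(-7/4 + 231) = 18/(917/4) = 18*(4/917) = 72/917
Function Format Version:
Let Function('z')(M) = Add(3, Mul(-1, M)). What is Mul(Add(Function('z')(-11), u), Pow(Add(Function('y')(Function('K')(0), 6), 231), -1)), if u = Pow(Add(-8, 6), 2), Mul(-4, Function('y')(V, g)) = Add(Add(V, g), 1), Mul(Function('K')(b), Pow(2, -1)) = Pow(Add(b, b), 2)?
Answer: Rational(72, 917) ≈ 0.078517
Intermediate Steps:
Function('K')(b) = Mul(8, Pow(b, 2)) (Function('K')(b) = Mul(2, Pow(Add(b, b), 2)) = Mul(2, Pow(Mul(2, b), 2)) = Mul(2, Mul(4, Pow(b, 2))) = Mul(8, Pow(b, 2)))
Function('y')(V, g) = Add(Rational(-1, 4), Mul(Rational(-1, 4), V), Mul(Rational(-1, 4), g)) (Function('y')(V, g) = Mul(Rational(-1, 4), Add(Add(V, g), 1)) = Mul(Rational(-1, 4), Add(1, V, g)) = Add(Rational(-1, 4), Mul(Rational(-1, 4), V), Mul(Rational(-1, 4), g)))
u = 4 (u = Pow(-2, 2) = 4)
Mul(Add(Function('z')(-11), u), Pow(Add(Function('y')(Function('K')(0), 6), 231), -1)) = Mul(Add(Add(3, Mul(-1, -11)), 4), Pow(Add(Add(Rational(-1, 4), Mul(Rational(-1, 4), Mul(8, Pow(0, 2))), Mul(Rational(-1, 4), 6)), 231), -1)) = Mul(Add(Add(3, 11), 4), Pow(Add(Add(Rational(-1, 4), Mul(Rational(-1, 4), Mul(8, 0)), Rational(-3, 2)), 231), -1)) = Mul(Add(14, 4), Pow(Add(Add(Rational(-1, 4), Mul(Rational(-1, 4), 0), Rational(-3, 2)), 231), -1)) = Mul(18, Pow(Add(Add(Rational(-1, 4), 0, Rational(-3, 2)), 231), -1)) = Mul(18, Pow(Add(Rational(-7, 4), 231), -1)) = Mul(18, Pow(Rational(917, 4), -1)) = Mul(18, Rational(4, 917)) = Rational(72, 917)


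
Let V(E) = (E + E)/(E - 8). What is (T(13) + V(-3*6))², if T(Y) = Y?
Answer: 34969/169 ≈ 206.92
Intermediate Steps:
V(E) = 2*E/(-8 + E) (V(E) = (2*E)/(-8 + E) = 2*E/(-8 + E))
(T(13) + V(-3*6))² = (13 + 2*(-3*6)/(-8 - 3*6))² = (13 + 2*(-18)/(-8 - 18))² = (13 + 2*(-18)/(-26))² = (13 + 2*(-18)*(-1/26))² = (13 + 18/13)² = (187/13)² = 34969/169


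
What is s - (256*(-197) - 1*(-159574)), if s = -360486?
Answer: -469628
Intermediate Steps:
s - (256*(-197) - 1*(-159574)) = -360486 - (256*(-197) - 1*(-159574)) = -360486 - (-50432 + 159574) = -360486 - 1*109142 = -360486 - 109142 = -469628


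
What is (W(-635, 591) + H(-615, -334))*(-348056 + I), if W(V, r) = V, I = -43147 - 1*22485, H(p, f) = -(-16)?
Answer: 256072872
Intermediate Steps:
H(p, f) = 16 (H(p, f) = -1*(-16) = 16)
I = -65632 (I = -43147 - 22485 = -65632)
(W(-635, 591) + H(-615, -334))*(-348056 + I) = (-635 + 16)*(-348056 - 65632) = -619*(-413688) = 256072872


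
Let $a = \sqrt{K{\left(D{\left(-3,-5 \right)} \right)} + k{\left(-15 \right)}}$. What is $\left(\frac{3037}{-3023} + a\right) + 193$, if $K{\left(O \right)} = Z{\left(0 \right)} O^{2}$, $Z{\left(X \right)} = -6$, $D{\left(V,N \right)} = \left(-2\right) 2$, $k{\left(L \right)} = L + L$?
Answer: $\frac{580402}{3023} + 3 i \sqrt{14} \approx 192.0 + 11.225 i$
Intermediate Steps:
$k{\left(L \right)} = 2 L$
$D{\left(V,N \right)} = -4$
$K{\left(O \right)} = - 6 O^{2}$
$a = 3 i \sqrt{14}$ ($a = \sqrt{- 6 \left(-4\right)^{2} + 2 \left(-15\right)} = \sqrt{\left(-6\right) 16 - 30} = \sqrt{-96 - 30} = \sqrt{-126} = 3 i \sqrt{14} \approx 11.225 i$)
$\left(\frac{3037}{-3023} + a\right) + 193 = \left(\frac{3037}{-3023} + 3 i \sqrt{14}\right) + 193 = \left(3037 \left(- \frac{1}{3023}\right) + 3 i \sqrt{14}\right) + 193 = \left(- \frac{3037}{3023} + 3 i \sqrt{14}\right) + 193 = \frac{580402}{3023} + 3 i \sqrt{14}$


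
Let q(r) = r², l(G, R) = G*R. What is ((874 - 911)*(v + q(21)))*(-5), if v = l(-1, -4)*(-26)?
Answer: 62345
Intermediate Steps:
v = -104 (v = -1*(-4)*(-26) = 4*(-26) = -104)
((874 - 911)*(v + q(21)))*(-5) = ((874 - 911)*(-104 + 21²))*(-5) = -37*(-104 + 441)*(-5) = -37*337*(-5) = -12469*(-5) = 62345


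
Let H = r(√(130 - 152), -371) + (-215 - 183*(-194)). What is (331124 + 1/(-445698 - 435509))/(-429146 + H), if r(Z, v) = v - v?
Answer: -291788786667/347071307813 ≈ -0.84072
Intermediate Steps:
r(Z, v) = 0
H = 35287 (H = 0 + (-215 - 183*(-194)) = 0 + (-215 + 35502) = 0 + 35287 = 35287)
(331124 + 1/(-445698 - 435509))/(-429146 + H) = (331124 + 1/(-445698 - 435509))/(-429146 + 35287) = (331124 + 1/(-881207))/(-393859) = (331124 - 1/881207)*(-1/393859) = (291788786667/881207)*(-1/393859) = -291788786667/347071307813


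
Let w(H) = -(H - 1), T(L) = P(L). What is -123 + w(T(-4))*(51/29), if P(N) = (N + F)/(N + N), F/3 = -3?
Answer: -28791/232 ≈ -124.10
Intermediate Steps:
F = -9 (F = 3*(-3) = -9)
P(N) = (-9 + N)/(2*N) (P(N) = (N - 9)/(N + N) = (-9 + N)/((2*N)) = (-9 + N)*(1/(2*N)) = (-9 + N)/(2*N))
T(L) = (-9 + L)/(2*L)
w(H) = 1 - H (w(H) = -(-1 + H) = 1 - H)
-123 + w(T(-4))*(51/29) = -123 + (1 - (-9 - 4)/(2*(-4)))*(51/29) = -123 + (1 - (-1)*(-13)/(2*4))*(51*(1/29)) = -123 + (1 - 1*13/8)*(51/29) = -123 + (1 - 13/8)*(51/29) = -123 - 5/8*51/29 = -123 - 255/232 = -28791/232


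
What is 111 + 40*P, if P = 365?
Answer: 14711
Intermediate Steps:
111 + 40*P = 111 + 40*365 = 111 + 14600 = 14711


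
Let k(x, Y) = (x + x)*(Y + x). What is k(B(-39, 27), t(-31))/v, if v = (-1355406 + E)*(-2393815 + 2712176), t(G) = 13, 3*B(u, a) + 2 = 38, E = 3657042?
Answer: 50/61062594883 ≈ 8.1883e-10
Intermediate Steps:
B(u, a) = 12 (B(u, a) = -⅔ + (⅓)*38 = -⅔ + 38/3 = 12)
k(x, Y) = 2*x*(Y + x) (k(x, Y) = (2*x)*(Y + x) = 2*x*(Y + x))
v = 732751138596 (v = (-1355406 + 3657042)*(-2393815 + 2712176) = 2301636*318361 = 732751138596)
k(B(-39, 27), t(-31))/v = (2*12*(13 + 12))/732751138596 = (2*12*25)*(1/732751138596) = 600*(1/732751138596) = 50/61062594883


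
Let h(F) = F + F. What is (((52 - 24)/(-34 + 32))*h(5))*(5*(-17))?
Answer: 11900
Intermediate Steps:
h(F) = 2*F
(((52 - 24)/(-34 + 32))*h(5))*(5*(-17)) = (((52 - 24)/(-34 + 32))*(2*5))*(5*(-17)) = ((28/(-2))*10)*(-85) = ((28*(-½))*10)*(-85) = -14*10*(-85) = -140*(-85) = 11900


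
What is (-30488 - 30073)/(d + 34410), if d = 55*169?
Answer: -60561/43705 ≈ -1.3857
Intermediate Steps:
d = 9295
(-30488 - 30073)/(d + 34410) = (-30488 - 30073)/(9295 + 34410) = -60561/43705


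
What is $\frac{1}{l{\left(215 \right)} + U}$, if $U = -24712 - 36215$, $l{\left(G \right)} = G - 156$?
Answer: $- \frac{1}{60868} \approx -1.6429 \cdot 10^{-5}$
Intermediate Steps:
$l{\left(G \right)} = -156 + G$ ($l{\left(G \right)} = G - 156 = -156 + G$)
$U = -60927$ ($U = -24712 - 36215 = -60927$)
$\frac{1}{l{\left(215 \right)} + U} = \frac{1}{\left(-156 + 215\right) - 60927} = \frac{1}{59 - 60927} = \frac{1}{-60868} = - \frac{1}{60868}$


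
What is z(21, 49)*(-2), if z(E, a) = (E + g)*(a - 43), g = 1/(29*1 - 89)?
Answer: -1259/5 ≈ -251.80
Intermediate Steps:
g = -1/60 (g = 1/(29 - 89) = 1/(-60) = -1/60 ≈ -0.016667)
z(E, a) = (-43 + a)*(-1/60 + E) (z(E, a) = (E - 1/60)*(a - 43) = (-1/60 + E)*(-43 + a) = (-43 + a)*(-1/60 + E))
z(21, 49)*(-2) = (43/60 - 43*21 - 1/60*49 + 21*49)*(-2) = (43/60 - 903 - 49/60 + 1029)*(-2) = (1259/10)*(-2) = -1259/5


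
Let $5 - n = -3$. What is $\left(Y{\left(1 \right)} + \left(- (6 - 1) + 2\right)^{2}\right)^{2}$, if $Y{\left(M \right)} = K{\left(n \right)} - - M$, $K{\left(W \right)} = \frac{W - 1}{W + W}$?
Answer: $\frac{27889}{256} \approx 108.94$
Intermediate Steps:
$n = 8$ ($n = 5 - -3 = 5 + 3 = 8$)
$K{\left(W \right)} = \frac{-1 + W}{2 W}$
$Y{\left(M \right)} = \frac{7}{16} + M$ ($Y{\left(M \right)} = \frac{-1 + 8}{2 \cdot 8} - - M = \frac{1}{2} \cdot \frac{1}{8} \cdot 7 + M = \frac{7}{16} + M$)
$\left(Y{\left(1 \right)} + \left(- (6 - 1) + 2\right)^{2}\right)^{2} = \left(\left(\frac{7}{16} + 1\right) + \left(- (6 - 1) + 2\right)^{2}\right)^{2} = \left(\frac{23}{16} + \left(\left(-1\right) 5 + 2\right)^{2}\right)^{2} = \left(\frac{23}{16} + \left(-5 + 2\right)^{2}\right)^{2} = \left(\frac{23}{16} + \left(-3\right)^{2}\right)^{2} = \left(\frac{23}{16} + 9\right)^{2} = \left(\frac{167}{16}\right)^{2} = \frac{27889}{256}$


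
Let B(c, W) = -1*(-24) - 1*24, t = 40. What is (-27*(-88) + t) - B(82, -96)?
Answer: 2416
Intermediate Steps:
B(c, W) = 0 (B(c, W) = 24 - 24 = 0)
(-27*(-88) + t) - B(82, -96) = (-27*(-88) + 40) - 1*0 = (2376 + 40) + 0 = 2416 + 0 = 2416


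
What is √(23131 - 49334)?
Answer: I*√26203 ≈ 161.87*I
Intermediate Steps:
√(23131 - 49334) = √(-26203) = I*√26203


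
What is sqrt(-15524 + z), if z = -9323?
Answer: I*sqrt(24847) ≈ 157.63*I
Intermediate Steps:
sqrt(-15524 + z) = sqrt(-15524 - 9323) = sqrt(-24847) = I*sqrt(24847)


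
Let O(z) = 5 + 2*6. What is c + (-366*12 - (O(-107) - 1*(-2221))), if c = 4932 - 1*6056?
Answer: -7754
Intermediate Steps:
O(z) = 17 (O(z) = 5 + 12 = 17)
c = -1124 (c = 4932 - 6056 = -1124)
c + (-366*12 - (O(-107) - 1*(-2221))) = -1124 + (-366*12 - (17 - 1*(-2221))) = -1124 + (-4392 - (17 + 2221)) = -1124 + (-4392 - 1*2238) = -1124 + (-4392 - 2238) = -1124 - 6630 = -7754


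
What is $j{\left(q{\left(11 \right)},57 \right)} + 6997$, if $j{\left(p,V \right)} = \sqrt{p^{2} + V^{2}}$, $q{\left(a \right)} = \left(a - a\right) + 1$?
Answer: $6997 + 5 \sqrt{130} \approx 7054.0$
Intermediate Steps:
$q{\left(a \right)} = 1$ ($q{\left(a \right)} = 0 + 1 = 1$)
$j{\left(p,V \right)} = \sqrt{V^{2} + p^{2}}$
$j{\left(q{\left(11 \right)},57 \right)} + 6997 = \sqrt{57^{2} + 1^{2}} + 6997 = \sqrt{3249 + 1} + 6997 = \sqrt{3250} + 6997 = 5 \sqrt{130} + 6997 = 6997 + 5 \sqrt{130}$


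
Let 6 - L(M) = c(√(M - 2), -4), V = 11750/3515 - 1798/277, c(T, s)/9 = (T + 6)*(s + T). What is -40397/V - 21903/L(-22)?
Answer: 43456641857909/3399328980 - 21903*I*√6/5545 ≈ 12784.0 - 9.6756*I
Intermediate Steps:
c(T, s) = 9*(6 + T)*(T + s) (c(T, s) = 9*((T + 6)*(s + T)) = 9*((6 + T)*(T + s)) = 9*(6 + T)*(T + s))
V = -613044/194731 (V = 11750*(1/3515) - 1798*1/277 = 2350/703 - 1798/277 = -613044/194731 ≈ -3.1482)
L(M) = 240 - 18*√(-2 + M) - 9*M (L(M) = 6 - (9*(√(M - 2))² + 54*√(M - 2) + 54*(-4) + 9*√(M - 2)*(-4)) = 6 - (9*(√(-2 + M))² + 54*√(-2 + M) - 216 + 9*√(-2 + M)*(-4)) = 6 - (9*(-2 + M) + 54*√(-2 + M) - 216 - 36*√(-2 + M)) = 6 - ((-18 + 9*M) + 54*√(-2 + M) - 216 - 36*√(-2 + M)) = 6 - (-234 + 9*M + 18*√(-2 + M)) = 6 + (234 - 18*√(-2 + M) - 9*M) = 240 - 18*√(-2 + M) - 9*M)
-40397/V - 21903/L(-22) = -40397/(-613044/194731) - 21903/(240 - 18*√(-2 - 22) - 9*(-22)) = -40397*(-194731/613044) - 21903/(240 - 36*I*√6 + 198) = 7866548207/613044 - 21903/(240 - 36*I*√6 + 198) = 7866548207/613044 - 21903/(438 - 36*I*√6)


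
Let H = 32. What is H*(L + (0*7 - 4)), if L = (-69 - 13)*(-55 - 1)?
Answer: 146816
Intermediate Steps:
L = 4592 (L = -82*(-56) = 4592)
H*(L + (0*7 - 4)) = 32*(4592 + (0*7 - 4)) = 32*(4592 + (0 - 4)) = 32*(4592 - 4) = 32*4588 = 146816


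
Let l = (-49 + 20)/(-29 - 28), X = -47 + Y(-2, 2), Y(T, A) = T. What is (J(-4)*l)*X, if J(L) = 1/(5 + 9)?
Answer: -203/114 ≈ -1.7807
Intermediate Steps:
J(L) = 1/14
X = -49 (X = -47 - 2 = -49)
l = 29/57 (l = -29/(-57) = -29*(-1/57) = 29/57 ≈ 0.50877)
(J(-4)*l)*X = ((1/14)*(29/57))*(-49) = (29/798)*(-49) = -203/114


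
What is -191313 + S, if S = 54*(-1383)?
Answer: -265995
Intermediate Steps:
S = -74682
-191313 + S = -191313 - 74682 = -265995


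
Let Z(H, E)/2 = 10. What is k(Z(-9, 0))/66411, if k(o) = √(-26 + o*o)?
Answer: √374/66411 ≈ 0.00029120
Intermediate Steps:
Z(H, E) = 20 (Z(H, E) = 2*10 = 20)
k(o) = √(-26 + o²)
k(Z(-9, 0))/66411 = √(-26 + 20²)/66411 = √(-26 + 400)*(1/66411) = √374*(1/66411) = √374/66411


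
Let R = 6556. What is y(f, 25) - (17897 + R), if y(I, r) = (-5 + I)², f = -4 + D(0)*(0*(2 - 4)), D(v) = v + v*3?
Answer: -24372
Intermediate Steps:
D(v) = 4*v (D(v) = v + 3*v = 4*v)
f = -4 (f = -4 + (4*0)*(0*(2 - 4)) = -4 + 0*(0*(-2)) = -4 + 0*0 = -4 + 0 = -4)
y(f, 25) - (17897 + R) = (-5 - 4)² - (17897 + 6556) = (-9)² - 1*24453 = 81 - 24453 = -24372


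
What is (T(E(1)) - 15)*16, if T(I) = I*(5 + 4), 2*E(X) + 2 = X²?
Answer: -312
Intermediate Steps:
E(X) = -1 + X²/2
T(I) = 9*I (T(I) = I*9 = 9*I)
(T(E(1)) - 15)*16 = (9*(-1 + (½)*1²) - 15)*16 = (9*(-1 + (½)*1) - 15)*16 = (9*(-1 + ½) - 15)*16 = (9*(-½) - 15)*16 = (-9/2 - 15)*16 = -39/2*16 = -312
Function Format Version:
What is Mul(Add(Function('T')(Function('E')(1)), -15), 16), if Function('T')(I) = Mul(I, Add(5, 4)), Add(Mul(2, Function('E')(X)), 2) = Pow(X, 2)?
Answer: -312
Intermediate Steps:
Function('E')(X) = Add(-1, Mul(Rational(1, 2), Pow(X, 2)))
Function('T')(I) = Mul(9, I) (Function('T')(I) = Mul(I, 9) = Mul(9, I))
Mul(Add(Function('T')(Function('E')(1)), -15), 16) = Mul(Add(Mul(9, Add(-1, Mul(Rational(1, 2), Pow(1, 2)))), -15), 16) = Mul(Add(Mul(9, Add(-1, Mul(Rational(1, 2), 1))), -15), 16) = Mul(Add(Mul(9, Add(-1, Rational(1, 2))), -15), 16) = Mul(Add(Mul(9, Rational(-1, 2)), -15), 16) = Mul(Add(Rational(-9, 2), -15), 16) = Mul(Rational(-39, 2), 16) = -312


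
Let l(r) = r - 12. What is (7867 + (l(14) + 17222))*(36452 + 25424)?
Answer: 1552530716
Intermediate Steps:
l(r) = -12 + r
(7867 + (l(14) + 17222))*(36452 + 25424) = (7867 + ((-12 + 14) + 17222))*(36452 + 25424) = (7867 + (2 + 17222))*61876 = (7867 + 17224)*61876 = 25091*61876 = 1552530716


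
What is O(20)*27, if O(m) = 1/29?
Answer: 27/29 ≈ 0.93103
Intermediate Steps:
O(m) = 1/29
O(20)*27 = (1/29)*27 = 27/29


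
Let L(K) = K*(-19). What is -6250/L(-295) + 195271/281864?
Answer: -133431209/315969544 ≈ -0.42229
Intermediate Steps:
L(K) = -19*K
-6250/L(-295) + 195271/281864 = -6250/((-19*(-295))) + 195271/281864 = -6250/5605 + 195271*(1/281864) = -6250*1/5605 + 195271/281864 = -1250/1121 + 195271/281864 = -133431209/315969544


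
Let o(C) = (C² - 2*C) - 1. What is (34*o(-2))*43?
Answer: 10234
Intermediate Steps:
o(C) = -1 + C² - 2*C
(34*o(-2))*43 = (34*(-1 + (-2)² - 2*(-2)))*43 = (34*(-1 + 4 + 4))*43 = (34*7)*43 = 238*43 = 10234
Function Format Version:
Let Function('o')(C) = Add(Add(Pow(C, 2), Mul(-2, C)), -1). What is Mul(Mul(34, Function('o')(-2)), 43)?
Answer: 10234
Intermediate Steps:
Function('o')(C) = Add(-1, Pow(C, 2), Mul(-2, C))
Mul(Mul(34, Function('o')(-2)), 43) = Mul(Mul(34, Add(-1, Pow(-2, 2), Mul(-2, -2))), 43) = Mul(Mul(34, Add(-1, 4, 4)), 43) = Mul(Mul(34, 7), 43) = Mul(238, 43) = 10234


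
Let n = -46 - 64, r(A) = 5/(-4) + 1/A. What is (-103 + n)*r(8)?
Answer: 1917/8 ≈ 239.63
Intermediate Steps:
r(A) = -5/4 + 1/A (r(A) = 5*(-1/4) + 1/A = -5/4 + 1/A)
n = -110
(-103 + n)*r(8) = (-103 - 110)*(-5/4 + 1/8) = -213*(-5/4 + 1/8) = -213*(-9/8) = 1917/8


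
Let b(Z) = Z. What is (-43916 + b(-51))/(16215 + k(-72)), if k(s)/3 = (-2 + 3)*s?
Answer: -43967/15999 ≈ -2.7481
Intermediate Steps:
k(s) = 3*s (k(s) = 3*((-2 + 3)*s) = 3*(1*s) = 3*s)
(-43916 + b(-51))/(16215 + k(-72)) = (-43916 - 51)/(16215 + 3*(-72)) = -43967/(16215 - 216) = -43967/15999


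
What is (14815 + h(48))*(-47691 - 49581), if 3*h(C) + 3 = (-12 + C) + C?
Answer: -1443711024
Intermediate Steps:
h(C) = -5 + 2*C/3 (h(C) = -1 + ((-12 + C) + C)/3 = -1 + (-12 + 2*C)/3 = -1 + (-4 + 2*C/3) = -5 + 2*C/3)
(14815 + h(48))*(-47691 - 49581) = (14815 + (-5 + (2/3)*48))*(-47691 - 49581) = (14815 + (-5 + 32))*(-97272) = (14815 + 27)*(-97272) = 14842*(-97272) = -1443711024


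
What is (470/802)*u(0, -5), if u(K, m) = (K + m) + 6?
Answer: 235/401 ≈ 0.58603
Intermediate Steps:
u(K, m) = 6 + K + m
(470/802)*u(0, -5) = (470/802)*(6 + 0 - 5) = (470*(1/802))*1 = (235/401)*1 = 235/401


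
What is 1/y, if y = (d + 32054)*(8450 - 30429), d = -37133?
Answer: 1/111631341 ≈ 8.9581e-9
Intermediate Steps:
y = 111631341 (y = (-37133 + 32054)*(8450 - 30429) = -5079*(-21979) = 111631341)
1/y = 1/111631341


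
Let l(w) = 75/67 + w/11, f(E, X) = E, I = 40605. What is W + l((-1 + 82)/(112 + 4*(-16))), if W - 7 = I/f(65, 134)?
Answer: 97031021/153296 ≈ 632.96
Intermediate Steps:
l(w) = 75/67 + w/11 (l(w) = 75*(1/67) + w*(1/11) = 75/67 + w/11)
W = 8212/13 (W = 7 + 40605/65 = 7 + 40605*(1/65) = 7 + 8121/13 = 8212/13 ≈ 631.69)
W + l((-1 + 82)/(112 + 4*(-16))) = 8212/13 + (75/67 + ((-1 + 82)/(112 + 4*(-16)))/11) = 8212/13 + (75/67 + (81/(112 - 64))/11) = 8212/13 + (75/67 + (81/48)/11) = 8212/13 + (75/67 + (81*(1/48))/11) = 8212/13 + (75/67 + (1/11)*(27/16)) = 8212/13 + (75/67 + 27/176) = 8212/13 + 15009/11792 = 97031021/153296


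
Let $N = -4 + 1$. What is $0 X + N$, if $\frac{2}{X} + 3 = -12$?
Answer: $-3$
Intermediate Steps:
$N = -3$
$X = - \frac{2}{15}$ ($X = \frac{2}{-3 - 12} = \frac{2}{-15} = 2 \left(- \frac{1}{15}\right) = - \frac{2}{15} \approx -0.13333$)
$0 X + N = 0 \left(- \frac{2}{15}\right) - 3 = 0 - 3 = -3$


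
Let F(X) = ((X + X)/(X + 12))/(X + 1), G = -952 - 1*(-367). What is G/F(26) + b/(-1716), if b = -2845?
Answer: -19804085/1716 ≈ -11541.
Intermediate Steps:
G = -585 (G = -952 + 367 = -585)
F(X) = 2*X/((1 + X)*(12 + X)) (F(X) = ((2*X)/(12 + X))/(1 + X) = (2*X/(12 + X))/(1 + X) = 2*X/((1 + X)*(12 + X)))
G/F(26) + b/(-1716) = -585/(2*26/(12 + 26² + 13*26)) - 2845/(-1716) = -585/(2*26/(12 + 676 + 338)) - 2845*(-1/1716) = -585/(2*26/1026) + 2845/1716 = -585/(2*26*(1/1026)) + 2845/1716 = -585/26/513 + 2845/1716 = -585*513/26 + 2845/1716 = -23085/2 + 2845/1716 = -19804085/1716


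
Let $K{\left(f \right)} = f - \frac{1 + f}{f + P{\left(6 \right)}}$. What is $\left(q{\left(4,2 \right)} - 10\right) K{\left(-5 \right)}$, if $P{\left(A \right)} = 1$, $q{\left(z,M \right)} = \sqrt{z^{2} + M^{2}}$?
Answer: $60 - 12 \sqrt{5} \approx 33.167$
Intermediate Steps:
$q{\left(z,M \right)} = \sqrt{M^{2} + z^{2}}$
$K{\left(f \right)} = -1 + f$ ($K{\left(f \right)} = f - \frac{1 + f}{f + 1} = f - \frac{1 + f}{1 + f} = f - 1 = -1 + f$)
$\left(q{\left(4,2 \right)} - 10\right) K{\left(-5 \right)} = \left(\sqrt{2^{2} + 4^{2}} - 10\right) \left(-1 - 5\right) = \left(\sqrt{4 + 16} - 10\right) \left(-6\right) = \left(\sqrt{20} - 10\right) \left(-6\right) = \left(2 \sqrt{5} - 10\right) \left(-6\right) = \left(-10 + 2 \sqrt{5}\right) \left(-6\right) = 60 - 12 \sqrt{5}$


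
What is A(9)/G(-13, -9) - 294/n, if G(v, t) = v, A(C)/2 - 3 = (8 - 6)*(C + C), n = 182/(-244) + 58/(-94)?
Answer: 546302/2605 ≈ 209.71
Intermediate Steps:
n = -7815/5734 (n = 182*(-1/244) + 58*(-1/94) = -91/122 - 29/47 = -7815/5734 ≈ -1.3629)
A(C) = 6 + 8*C (A(C) = 6 + 2*((8 - 6)*(C + C)) = 6 + 2*(2*(2*C)) = 6 + 2*(4*C) = 6 + 8*C)
A(9)/G(-13, -9) - 294/n = (6 + 8*9)/(-13) - 294/(-7815/5734) = (6 + 72)*(-1/13) - 294*(-5734/7815) = 78*(-1/13) + 561932/2605 = -6 + 561932/2605 = 546302/2605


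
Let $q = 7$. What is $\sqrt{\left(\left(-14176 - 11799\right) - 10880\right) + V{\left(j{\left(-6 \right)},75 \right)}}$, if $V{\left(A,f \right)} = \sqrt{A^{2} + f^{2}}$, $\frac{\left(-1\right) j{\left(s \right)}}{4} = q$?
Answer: $\sqrt{-36855 + \sqrt{6409}} \approx 191.77 i$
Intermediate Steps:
$j{\left(s \right)} = -28$ ($j{\left(s \right)} = \left(-4\right) 7 = -28$)
$\sqrt{\left(\left(-14176 - 11799\right) - 10880\right) + V{\left(j{\left(-6 \right)},75 \right)}} = \sqrt{\left(\left(-14176 - 11799\right) - 10880\right) + \sqrt{\left(-28\right)^{2} + 75^{2}}} = \sqrt{\left(-25975 - 10880\right) + \sqrt{784 + 5625}} = \sqrt{-36855 + \sqrt{6409}}$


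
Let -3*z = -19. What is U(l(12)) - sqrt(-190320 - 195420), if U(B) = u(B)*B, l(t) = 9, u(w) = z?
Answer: 57 - 6*I*sqrt(10715) ≈ 57.0 - 621.08*I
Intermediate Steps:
z = 19/3 (z = -1/3*(-19) = 19/3 ≈ 6.3333)
u(w) = 19/3
U(B) = 19*B/3
U(l(12)) - sqrt(-190320 - 195420) = (19/3)*9 - sqrt(-190320 - 195420) = 57 - sqrt(-385740) = 57 - 6*I*sqrt(10715)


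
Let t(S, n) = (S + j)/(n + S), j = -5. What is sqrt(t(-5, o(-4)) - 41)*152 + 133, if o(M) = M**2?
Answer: 133 + 152*I*sqrt(5071)/11 ≈ 133.0 + 984.01*I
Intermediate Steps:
t(S, n) = (-5 + S)/(S + n) (t(S, n) = (S - 5)/(n + S) = (-5 + S)/(S + n))
sqrt(t(-5, o(-4)) - 41)*152 + 133 = sqrt((-5 - 5)/(-5 + (-4)**2) - 41)*152 + 133 = sqrt(-10/(-5 + 16) - 41)*152 + 133 = sqrt(-10/11 - 41)*152 + 133 = sqrt(-461/11)*152 + 133 = (I*sqrt(5071)/11)*152 + 133 = 152*I*sqrt(5071)/11 + 133 = 133 + 152*I*sqrt(5071)/11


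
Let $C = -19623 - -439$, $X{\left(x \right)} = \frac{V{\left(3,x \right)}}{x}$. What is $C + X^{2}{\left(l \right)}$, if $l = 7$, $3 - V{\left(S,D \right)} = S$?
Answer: $-19184$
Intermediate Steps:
$V{\left(S,D \right)} = 3 - S$
$X{\left(x \right)} = 0$ ($X{\left(x \right)} = \frac{3 - 3}{x} = \frac{0}{x} = 0$)
$C = -19184$ ($C = -19623 + 439 = -19184$)
$C + X^{2}{\left(l \right)} = -19184 + 0^{2} = -19184 + 0 = -19184$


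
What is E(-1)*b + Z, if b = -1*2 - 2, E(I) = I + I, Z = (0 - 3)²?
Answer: 17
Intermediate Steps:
Z = 9 (Z = (-3)² = 9)
E(I) = 2*I
b = -4 (b = -2 - 2 = -4)
E(-1)*b + Z = (2*(-1))*(-4) + 9 = -2*(-4) + 9 = 8 + 9 = 17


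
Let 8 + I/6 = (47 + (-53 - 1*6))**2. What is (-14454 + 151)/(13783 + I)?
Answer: -14303/14599 ≈ -0.97972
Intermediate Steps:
I = 816 (I = -48 + 6*(47 + (-53 - 1*6))**2 = -48 + 6*(47 + (-53 - 6))**2 = -48 + 6*(47 - 59)**2 = -48 + 6*(-12)**2 = -48 + 6*144 = -48 + 864 = 816)
(-14454 + 151)/(13783 + I) = (-14454 + 151)/(13783 + 816) = -14303/14599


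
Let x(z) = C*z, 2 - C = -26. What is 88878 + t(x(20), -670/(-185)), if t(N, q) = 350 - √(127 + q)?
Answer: 89228 - 3*√19869/37 ≈ 89217.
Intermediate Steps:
C = 28 (C = 2 - 1*(-26) = 2 + 26 = 28)
x(z) = 28*z
88878 + t(x(20), -670/(-185)) = 88878 + (350 - √(127 - 670/(-185))) = 88878 + (350 - √(127 - 670*(-1/185))) = 88878 + (350 - √(127 + 134/37)) = 88878 + (350 - √(4833/37)) = 88878 + (350 - 3*√19869/37) = 89228 - 3*√19869/37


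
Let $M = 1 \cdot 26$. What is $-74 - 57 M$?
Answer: $-1556$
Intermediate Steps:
$M = 26$
$-74 - 57 M = -74 - 1482 = -1556$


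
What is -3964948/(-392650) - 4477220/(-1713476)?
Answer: 1068977959031/84099543925 ≈ 12.711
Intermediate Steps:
-3964948/(-392650) - 4477220/(-1713476) = -3964948*(-1/392650) - 4477220*(-1/1713476) = 1982474/196325 + 1119305/428369 = 1068977959031/84099543925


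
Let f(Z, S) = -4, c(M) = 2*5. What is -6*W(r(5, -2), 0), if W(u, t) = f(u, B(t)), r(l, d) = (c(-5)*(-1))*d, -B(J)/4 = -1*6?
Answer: 24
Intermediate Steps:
c(M) = 10
B(J) = 24 (B(J) = -(-4)*6 = -4*(-6) = 24)
r(l, d) = -10*d (r(l, d) = (10*(-1))*d = -10*d)
W(u, t) = -4
-6*W(r(5, -2), 0) = -6*(-4) = 24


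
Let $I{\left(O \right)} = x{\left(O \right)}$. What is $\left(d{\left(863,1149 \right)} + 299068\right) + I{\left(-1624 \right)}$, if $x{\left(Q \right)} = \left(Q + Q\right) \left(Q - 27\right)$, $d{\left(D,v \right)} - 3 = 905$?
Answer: $5662424$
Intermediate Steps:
$d{\left(D,v \right)} = 908$ ($d{\left(D,v \right)} = 3 + 905 = 908$)
$x{\left(Q \right)} = 2 Q \left(-27 + Q\right)$
$I{\left(O \right)} = 2 O \left(-27 + O\right)$
$\left(d{\left(863,1149 \right)} + 299068\right) + I{\left(-1624 \right)} = \left(908 + 299068\right) + 2 \left(-1624\right) \left(-27 - 1624\right) = 299976 + 2 \left(-1624\right) \left(-1651\right) = 299976 + 5362448 = 5662424$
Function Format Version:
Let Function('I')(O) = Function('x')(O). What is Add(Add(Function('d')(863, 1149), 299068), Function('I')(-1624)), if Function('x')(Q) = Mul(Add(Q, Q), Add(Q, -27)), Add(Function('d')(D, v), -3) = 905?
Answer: 5662424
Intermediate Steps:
Function('d')(D, v) = 908 (Function('d')(D, v) = Add(3, 905) = 908)
Function('x')(Q) = Mul(2, Q, Add(-27, Q)) (Function('x')(Q) = Mul(Mul(2, Q), Add(-27, Q)) = Mul(2, Q, Add(-27, Q)))
Function('I')(O) = Mul(2, O, Add(-27, O))
Add(Add(Function('d')(863, 1149), 299068), Function('I')(-1624)) = Add(Add(908, 299068), Mul(2, -1624, Add(-27, -1624))) = Add(299976, Mul(2, -1624, -1651)) = Add(299976, 5362448) = 5662424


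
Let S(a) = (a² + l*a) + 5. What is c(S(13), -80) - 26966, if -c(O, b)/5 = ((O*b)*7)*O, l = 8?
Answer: 216368234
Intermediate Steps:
S(a) = 5 + a² + 8*a (S(a) = (a² + 8*a) + 5 = 5 + a² + 8*a)
c(O, b) = -35*b*O² (c(O, b) = -5*(O*b)*7*O = -5*7*O*b*O = -35*b*O²)
c(S(13), -80) - 26966 = -35*(-80)*(5 + 13² + 8*13)² - 26966 = -35*(-80)*(5 + 169 + 104)² - 26966 = -35*(-80)*278² - 26966 = -35*(-80)*77284 - 26966 = 216395200 - 26966 = 216368234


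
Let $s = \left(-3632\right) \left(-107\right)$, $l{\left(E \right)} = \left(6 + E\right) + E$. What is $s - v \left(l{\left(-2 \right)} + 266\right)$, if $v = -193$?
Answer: $440348$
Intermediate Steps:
$l{\left(E \right)} = 6 + 2 E$
$s = 388624$
$s - v \left(l{\left(-2 \right)} + 266\right) = 388624 - - 193 \left(\left(6 + 2 \left(-2\right)\right) + 266\right) = 388624 - - 193 \left(\left(6 - 4\right) + 266\right) = 388624 - - 193 \left(2 + 266\right) = 388624 - \left(-193\right) 268 = 388624 - -51724 = 388624 + 51724 = 440348$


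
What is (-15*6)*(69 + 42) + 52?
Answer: -9938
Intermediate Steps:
(-15*6)*(69 + 42) + 52 = -90*111 + 52 = -9990 + 52 = -9938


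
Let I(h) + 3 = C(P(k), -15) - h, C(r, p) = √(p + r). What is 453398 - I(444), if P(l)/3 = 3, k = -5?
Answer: 453845 - I*√6 ≈ 4.5385e+5 - 2.4495*I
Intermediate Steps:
P(l) = 9 (P(l) = 3*3 = 9)
I(h) = -3 - h + I*√6 (I(h) = -3 + (√(-15 + 9) - h) = -3 + (√(-6) - h) = -3 + (I*√6 - h) = -3 + (-h + I*√6) = -3 - h + I*√6)
453398 - I(444) = 453398 - (-3 - 1*444 + I*√6) = 453398 - (-3 - 444 + I*√6) = 453398 - (-447 + I*√6) = 453398 + (447 - I*√6) = 453845 - I*√6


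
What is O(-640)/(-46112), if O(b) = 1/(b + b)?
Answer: 1/59023360 ≈ 1.6942e-8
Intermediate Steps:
O(b) = 1/(2*b)
O(-640)/(-46112) = ((½)/(-640))/(-46112) = ((½)*(-1/640))*(-1/46112) = -1/1280*(-1/46112) = 1/59023360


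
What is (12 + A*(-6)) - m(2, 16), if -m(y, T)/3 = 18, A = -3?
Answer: 84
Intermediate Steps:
m(y, T) = -54 (m(y, T) = -3*18 = -54)
(12 + A*(-6)) - m(2, 16) = (12 - 3*(-6)) - 1*(-54) = (12 + 18) + 54 = 30 + 54 = 84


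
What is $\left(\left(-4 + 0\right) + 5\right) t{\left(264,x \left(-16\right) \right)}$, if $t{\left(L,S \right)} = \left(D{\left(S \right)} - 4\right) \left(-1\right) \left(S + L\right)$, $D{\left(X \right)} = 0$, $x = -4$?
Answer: $1312$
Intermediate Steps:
$t{\left(L,S \right)} = 4 L + 4 S$ ($t{\left(L,S \right)} = \left(0 - 4\right) \left(-1\right) \left(S + L\right) = \left(-4\right) \left(-1\right) \left(L + S\right) = 4 \left(L + S\right) = 4 L + 4 S$)
$\left(\left(-4 + 0\right) + 5\right) t{\left(264,x \left(-16\right) \right)} = \left(\left(-4 + 0\right) + 5\right) \left(4 \cdot 264 + 4 \left(\left(-4\right) \left(-16\right)\right)\right) = \left(-4 + 5\right) \left(1056 + 4 \cdot 64\right) = 1 \left(1056 + 256\right) = 1 \cdot 1312 = 1312$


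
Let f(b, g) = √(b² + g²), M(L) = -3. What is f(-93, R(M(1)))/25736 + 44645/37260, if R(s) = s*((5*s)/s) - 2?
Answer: 8929/7452 + √8938/25736 ≈ 1.2019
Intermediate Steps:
R(s) = -2 + 5*s (R(s) = s*5 - 2 = 5*s - 2 = -2 + 5*s)
f(-93, R(M(1)))/25736 + 44645/37260 = √((-93)² + (-2 + 5*(-3))²)/25736 + 44645/37260 = √(8649 + (-2 - 15)²)*(1/25736) + 44645*(1/37260) = √(8649 + (-17)²)*(1/25736) + 8929/7452 = √(8649 + 289)*(1/25736) + 8929/7452 = √8938*(1/25736) + 8929/7452 = √8938/25736 + 8929/7452 = 8929/7452 + √8938/25736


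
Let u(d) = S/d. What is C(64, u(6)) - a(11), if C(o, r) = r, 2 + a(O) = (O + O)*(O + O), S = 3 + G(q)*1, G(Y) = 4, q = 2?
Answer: -2885/6 ≈ -480.83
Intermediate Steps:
S = 7 (S = 3 + 4*1 = 3 + 4 = 7)
u(d) = 7/d
a(O) = -2 + 4*O² (a(O) = -2 + (O + O)*(O + O) = -2 + (2*O)*(2*O) = -2 + 4*O²)
C(64, u(6)) - a(11) = 7/6 - (-2 + 4*11²) = 7*(⅙) - (-2 + 4*121) = 7/6 - (-2 + 484) = 7/6 - 1*482 = 7/6 - 482 = -2885/6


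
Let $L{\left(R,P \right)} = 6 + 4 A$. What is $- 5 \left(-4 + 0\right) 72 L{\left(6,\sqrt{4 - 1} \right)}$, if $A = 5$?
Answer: $37440$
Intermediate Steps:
$L{\left(R,P \right)} = 26$ ($L{\left(R,P \right)} = 6 + 4 \cdot 5 = 6 + 20 = 26$)
$- 5 \left(-4 + 0\right) 72 L{\left(6,\sqrt{4 - 1} \right)} = - 5 \left(-4 + 0\right) 72 \cdot 26 = \left(-5\right) \left(-4\right) 72 \cdot 26 = 20 \cdot 72 \cdot 26 = 1440 \cdot 26 = 37440$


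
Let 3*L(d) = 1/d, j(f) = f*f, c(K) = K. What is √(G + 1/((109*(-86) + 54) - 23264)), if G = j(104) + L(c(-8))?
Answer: √6459461666382/24438 ≈ 104.00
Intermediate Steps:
j(f) = f²
L(d) = 1/(3*d)
G = 259583/24 (G = 104² + (⅓)/(-8) = 10816 + (⅓)*(-⅛) = 10816 - 1/24 = 259583/24 ≈ 10816.)
√(G + 1/((109*(-86) + 54) - 23264)) = √(259583/24 + 1/((109*(-86) + 54) - 23264)) = √(259583/24 + 1/((-9374 + 54) - 23264)) = √(259583/24 + 1/(-9320 - 23264)) = √(259583/24 + 1/(-32584)) = √(259583/24 - 1/32584) = √(264320389/24438) = √6459461666382/24438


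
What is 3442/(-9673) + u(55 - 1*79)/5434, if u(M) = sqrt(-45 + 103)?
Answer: -3442/9673 + sqrt(58)/5434 ≈ -0.35443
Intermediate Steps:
u(M) = sqrt(58)
3442/(-9673) + u(55 - 1*79)/5434 = 3442/(-9673) + sqrt(58)/5434 = 3442*(-1/9673) + sqrt(58)*(1/5434) = -3442/9673 + sqrt(58)/5434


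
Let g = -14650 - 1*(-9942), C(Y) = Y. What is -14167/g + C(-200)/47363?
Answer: 670050021/222985004 ≈ 3.0049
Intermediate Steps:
g = -4708 (g = -14650 + 9942 = -4708)
-14167/g + C(-200)/47363 = -14167/(-4708) - 200/47363 = -14167*(-1/4708) - 200*1/47363 = 14167/4708 - 200/47363 = 670050021/222985004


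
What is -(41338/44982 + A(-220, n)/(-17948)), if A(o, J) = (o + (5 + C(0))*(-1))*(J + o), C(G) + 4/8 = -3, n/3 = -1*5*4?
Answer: 36568736/14416731 ≈ 2.5365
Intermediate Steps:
n = -60 (n = 3*(-1*5*4) = 3*(-5*4) = 3*(-20) = -60)
C(G) = -7/2 (C(G) = -½ - 3 = -7/2)
A(o, J) = (-3/2 + o)*(J + o) (A(o, J) = (o + (5 - 7/2)*(-1))*(J + o) = (o + (3/2)*(-1))*(J + o) = (o - 3/2)*(J + o) = (-3/2 + o)*(J + o))
-(41338/44982 + A(-220, n)/(-17948)) = -(41338/44982 + ((-220)² - 3/2*(-60) - 3/2*(-220) - 60*(-220))/(-17948)) = -(41338*(1/44982) + (48400 + 90 + 330 + 13200)*(-1/17948)) = -(20669/22491 + 62020*(-1/17948)) = -(20669/22491 - 2215/641) = -1*(-36568736/14416731) = 36568736/14416731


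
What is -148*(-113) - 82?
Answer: 16642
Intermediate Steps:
-148*(-113) - 82 = 16724 - 82 = 16642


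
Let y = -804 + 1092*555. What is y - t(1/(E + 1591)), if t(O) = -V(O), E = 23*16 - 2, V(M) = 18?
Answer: 605274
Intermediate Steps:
E = 366 (E = 368 - 2 = 366)
t(O) = -18 (t(O) = -1*18 = -18)
y = 605256 (y = -804 + 606060 = 605256)
y - t(1/(E + 1591)) = 605256 - 1*(-18) = 605256 + 18 = 605274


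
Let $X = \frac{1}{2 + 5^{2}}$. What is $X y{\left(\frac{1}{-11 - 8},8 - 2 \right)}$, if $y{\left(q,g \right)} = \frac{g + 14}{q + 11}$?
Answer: $\frac{95}{1404} \approx 0.067664$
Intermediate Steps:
$y{\left(q,g \right)} = \frac{14 + g}{11 + q}$
$X = \frac{1}{27}$ ($X = \frac{1}{2 + 25} = \frac{1}{27} \approx 0.037037$)
$X y{\left(\frac{1}{-11 - 8},8 - 2 \right)} = \frac{\frac{1}{11 + \frac{1}{-11 - 8}} \left(14 + \left(8 - 2\right)\right)}{27} = \frac{\frac{1}{11 + \frac{1}{-19}} \left(14 + \left(8 - 2\right)\right)}{27} = \frac{\frac{1}{11 - \frac{1}{19}} \left(14 + 6\right)}{27} = \frac{\frac{1}{\frac{208}{19}} \cdot 20}{27} = \frac{\frac{19}{208} \cdot 20}{27} = \frac{1}{27} \cdot \frac{95}{52} = \frac{95}{1404}$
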